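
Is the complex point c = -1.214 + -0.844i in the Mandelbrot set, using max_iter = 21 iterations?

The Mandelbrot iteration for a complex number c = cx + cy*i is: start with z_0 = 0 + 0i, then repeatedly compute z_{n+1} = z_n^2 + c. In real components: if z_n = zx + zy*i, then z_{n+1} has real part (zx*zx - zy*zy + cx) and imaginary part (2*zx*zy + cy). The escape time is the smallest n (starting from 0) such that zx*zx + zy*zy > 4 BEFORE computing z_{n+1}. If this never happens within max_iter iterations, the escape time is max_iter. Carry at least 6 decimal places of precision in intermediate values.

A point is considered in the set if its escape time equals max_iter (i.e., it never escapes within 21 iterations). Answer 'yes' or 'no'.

z_0 = 0 + 0i, c = -1.2140 + -0.8440i
Iter 1: z = -1.2140 + -0.8440i, |z|^2 = 2.1861
Iter 2: z = -0.4525 + 1.2052i, |z|^2 = 1.6574
Iter 3: z = -2.4618 + -1.9348i, |z|^2 = 9.8040
Escaped at iteration 3

Answer: no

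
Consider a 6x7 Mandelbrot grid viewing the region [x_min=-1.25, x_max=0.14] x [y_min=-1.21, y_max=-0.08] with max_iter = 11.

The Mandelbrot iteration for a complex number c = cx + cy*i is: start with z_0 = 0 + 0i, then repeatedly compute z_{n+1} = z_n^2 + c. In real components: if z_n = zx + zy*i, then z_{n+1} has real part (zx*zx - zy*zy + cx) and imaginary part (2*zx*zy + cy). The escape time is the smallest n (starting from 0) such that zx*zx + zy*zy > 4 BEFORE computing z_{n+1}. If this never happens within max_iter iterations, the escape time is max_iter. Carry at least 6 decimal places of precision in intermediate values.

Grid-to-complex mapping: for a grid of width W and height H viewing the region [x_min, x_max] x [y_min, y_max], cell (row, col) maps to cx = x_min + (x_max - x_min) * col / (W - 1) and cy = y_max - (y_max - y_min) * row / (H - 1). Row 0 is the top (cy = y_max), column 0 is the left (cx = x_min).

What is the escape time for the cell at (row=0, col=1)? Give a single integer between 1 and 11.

Answer: 11

Derivation:
z_0 = 0 + 0i, c = -0.9720 + -0.0800i
Iter 1: z = -0.9720 + -0.0800i, |z|^2 = 0.9512
Iter 2: z = -0.0336 + 0.0755i, |z|^2 = 0.0068
Iter 3: z = -0.9766 + -0.0851i, |z|^2 = 0.9609
Iter 4: z = -0.0255 + 0.0862i, |z|^2 = 0.0081
Iter 5: z = -0.9788 + -0.0844i, |z|^2 = 0.9651
Iter 6: z = -0.0211 + 0.0852i, |z|^2 = 0.0077
Iter 7: z = -0.9788 + -0.0836i, |z|^2 = 0.9651
Iter 8: z = -0.0209 + 0.0837i, |z|^2 = 0.0074
Iter 9: z = -0.9786 + -0.0835i, |z|^2 = 0.9646
Iter 10: z = -0.0214 + 0.0834i, |z|^2 = 0.0074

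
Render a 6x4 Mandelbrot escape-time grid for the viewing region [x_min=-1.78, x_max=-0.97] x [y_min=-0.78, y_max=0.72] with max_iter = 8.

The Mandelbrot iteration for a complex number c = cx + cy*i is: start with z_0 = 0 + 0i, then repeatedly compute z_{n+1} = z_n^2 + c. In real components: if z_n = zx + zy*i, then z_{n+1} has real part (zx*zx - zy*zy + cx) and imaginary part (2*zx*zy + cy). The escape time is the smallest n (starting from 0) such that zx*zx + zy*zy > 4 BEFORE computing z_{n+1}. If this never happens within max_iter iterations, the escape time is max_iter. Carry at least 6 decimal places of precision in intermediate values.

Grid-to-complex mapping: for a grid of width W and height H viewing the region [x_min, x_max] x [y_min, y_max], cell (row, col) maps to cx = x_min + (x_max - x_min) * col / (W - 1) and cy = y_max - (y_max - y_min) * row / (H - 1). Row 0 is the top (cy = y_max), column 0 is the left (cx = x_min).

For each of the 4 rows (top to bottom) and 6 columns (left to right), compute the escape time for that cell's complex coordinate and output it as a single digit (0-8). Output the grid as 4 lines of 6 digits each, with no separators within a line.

(row=0, col=0): c = -1.7800 + 0.7200i → escape time 2
(row=0, col=1): c = -1.6180 + 0.7200i → escape time 3
(row=0, col=2): c = -1.4560 + 0.7200i → escape time 3
(row=0, col=3): c = -1.2940 + 0.7200i → escape time 3
(row=0, col=4): c = -1.1320 + 0.7200i → escape time 3
(row=0, col=5): c = -0.9700 + 0.7200i → escape time 4
(row=1, col=0): c = -1.7800 + 0.2200i → escape time 4
(row=1, col=1): c = -1.6180 + 0.2200i → escape time 4
(row=1, col=2): c = -1.4560 + 0.2200i → escape time 5
(row=1, col=3): c = -1.2940 + 0.2200i → escape time 8
(row=1, col=4): c = -1.1320 + 0.2200i → escape time 8
(row=1, col=5): c = -0.9700 + 0.2200i → escape time 8
(row=2, col=0): c = -1.7800 + -0.2800i → escape time 4
(row=2, col=1): c = -1.6180 + -0.2800i → escape time 4
(row=2, col=2): c = -1.4560 + -0.2800i → escape time 5
(row=2, col=3): c = -1.2940 + -0.2800i → escape time 7
(row=2, col=4): c = -1.1320 + -0.2800i → escape time 8
(row=2, col=5): c = -0.9700 + -0.2800i → escape time 8
(row=3, col=0): c = -1.7800 + -0.7800i → escape time 2
(row=3, col=1): c = -1.6180 + -0.7800i → escape time 3
(row=3, col=2): c = -1.4560 + -0.7800i → escape time 3
(row=3, col=3): c = -1.2940 + -0.7800i → escape time 3
(row=3, col=4): c = -1.1320 + -0.7800i → escape time 3
(row=3, col=5): c = -0.9700 + -0.7800i → escape time 3

Answer: 233334
445888
445788
233333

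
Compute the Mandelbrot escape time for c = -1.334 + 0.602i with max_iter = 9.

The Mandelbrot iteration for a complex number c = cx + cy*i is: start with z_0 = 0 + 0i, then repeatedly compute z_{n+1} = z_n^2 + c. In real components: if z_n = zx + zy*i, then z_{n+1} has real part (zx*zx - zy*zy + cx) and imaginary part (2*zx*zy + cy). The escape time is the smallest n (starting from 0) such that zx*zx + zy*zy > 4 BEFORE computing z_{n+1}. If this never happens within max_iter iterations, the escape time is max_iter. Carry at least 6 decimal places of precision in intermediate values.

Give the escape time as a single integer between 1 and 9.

Answer: 3

Derivation:
z_0 = 0 + 0i, c = -1.3340 + 0.6020i
Iter 1: z = -1.3340 + 0.6020i, |z|^2 = 2.1420
Iter 2: z = 0.0832 + -1.0041i, |z|^2 = 1.0152
Iter 3: z = -2.3354 + 0.4350i, |z|^2 = 5.6432
Escaped at iteration 3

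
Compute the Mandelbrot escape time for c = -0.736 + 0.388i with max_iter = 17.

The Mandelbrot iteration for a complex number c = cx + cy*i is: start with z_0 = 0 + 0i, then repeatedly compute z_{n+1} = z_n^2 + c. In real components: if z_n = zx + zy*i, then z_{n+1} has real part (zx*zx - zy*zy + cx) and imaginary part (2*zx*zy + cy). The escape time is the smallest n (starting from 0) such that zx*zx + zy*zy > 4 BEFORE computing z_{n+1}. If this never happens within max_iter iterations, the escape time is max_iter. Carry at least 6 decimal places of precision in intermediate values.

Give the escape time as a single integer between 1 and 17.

Answer: 9

Derivation:
z_0 = 0 + 0i, c = -0.7360 + 0.3880i
Iter 1: z = -0.7360 + 0.3880i, |z|^2 = 0.6922
Iter 2: z = -0.3448 + -0.1831i, |z|^2 = 0.1525
Iter 3: z = -0.6506 + 0.5143i, |z|^2 = 0.6878
Iter 4: z = -0.5772 + -0.2812i, |z|^2 = 0.4123
Iter 5: z = -0.4819 + 0.7127i, |z|^2 = 0.7401
Iter 6: z = -1.0116 + -0.2989i, |z|^2 = 1.1128
Iter 7: z = 0.1981 + 0.9928i, |z|^2 = 1.0248
Iter 8: z = -1.6823 + 0.7813i, |z|^2 = 3.4407
Iter 9: z = 1.4839 + -2.2407i, |z|^2 = 7.2229
Escaped at iteration 9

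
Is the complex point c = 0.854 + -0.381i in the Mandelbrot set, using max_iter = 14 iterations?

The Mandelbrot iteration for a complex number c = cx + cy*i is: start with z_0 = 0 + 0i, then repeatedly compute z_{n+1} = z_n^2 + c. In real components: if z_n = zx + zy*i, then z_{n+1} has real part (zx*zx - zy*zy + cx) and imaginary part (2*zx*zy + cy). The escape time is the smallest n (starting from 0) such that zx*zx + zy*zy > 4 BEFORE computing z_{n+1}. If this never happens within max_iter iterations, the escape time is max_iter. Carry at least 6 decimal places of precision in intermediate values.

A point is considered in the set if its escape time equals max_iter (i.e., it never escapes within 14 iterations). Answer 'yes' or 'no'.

Answer: no

Derivation:
z_0 = 0 + 0i, c = 0.8540 + -0.3810i
Iter 1: z = 0.8540 + -0.3810i, |z|^2 = 0.8745
Iter 2: z = 1.4382 + -1.0317i, |z|^2 = 3.1328
Iter 3: z = 1.8578 + -3.3486i, |z|^2 = 14.6647
Escaped at iteration 3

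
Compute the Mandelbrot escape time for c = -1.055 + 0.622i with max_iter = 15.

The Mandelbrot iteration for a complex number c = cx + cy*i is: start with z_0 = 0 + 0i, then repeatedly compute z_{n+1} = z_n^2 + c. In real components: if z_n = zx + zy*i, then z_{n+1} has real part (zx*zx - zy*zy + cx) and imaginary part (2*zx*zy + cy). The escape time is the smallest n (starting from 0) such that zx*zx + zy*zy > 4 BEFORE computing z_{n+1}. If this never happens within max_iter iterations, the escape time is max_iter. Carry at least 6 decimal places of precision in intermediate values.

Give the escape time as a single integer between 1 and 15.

z_0 = 0 + 0i, c = -1.0550 + 0.6220i
Iter 1: z = -1.0550 + 0.6220i, |z|^2 = 1.4999
Iter 2: z = -0.3289 + -0.6904i, |z|^2 = 0.5848
Iter 3: z = -1.4235 + 1.0761i, |z|^2 = 3.1844
Iter 4: z = -0.1866 + -2.4417i, |z|^2 = 5.9968
Escaped at iteration 4

Answer: 4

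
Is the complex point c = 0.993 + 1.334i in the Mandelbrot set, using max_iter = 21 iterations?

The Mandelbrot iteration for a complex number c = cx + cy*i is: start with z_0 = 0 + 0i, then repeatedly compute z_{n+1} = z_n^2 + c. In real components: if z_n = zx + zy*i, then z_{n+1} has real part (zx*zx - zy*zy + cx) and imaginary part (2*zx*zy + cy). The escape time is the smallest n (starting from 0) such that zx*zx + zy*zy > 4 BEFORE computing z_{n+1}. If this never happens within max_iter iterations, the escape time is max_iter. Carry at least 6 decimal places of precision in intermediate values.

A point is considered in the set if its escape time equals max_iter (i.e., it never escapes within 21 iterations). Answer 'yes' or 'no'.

Answer: no

Derivation:
z_0 = 0 + 0i, c = 0.9930 + 1.3340i
Iter 1: z = 0.9930 + 1.3340i, |z|^2 = 2.7656
Iter 2: z = 0.1995 + 3.9833i, |z|^2 = 15.9067
Escaped at iteration 2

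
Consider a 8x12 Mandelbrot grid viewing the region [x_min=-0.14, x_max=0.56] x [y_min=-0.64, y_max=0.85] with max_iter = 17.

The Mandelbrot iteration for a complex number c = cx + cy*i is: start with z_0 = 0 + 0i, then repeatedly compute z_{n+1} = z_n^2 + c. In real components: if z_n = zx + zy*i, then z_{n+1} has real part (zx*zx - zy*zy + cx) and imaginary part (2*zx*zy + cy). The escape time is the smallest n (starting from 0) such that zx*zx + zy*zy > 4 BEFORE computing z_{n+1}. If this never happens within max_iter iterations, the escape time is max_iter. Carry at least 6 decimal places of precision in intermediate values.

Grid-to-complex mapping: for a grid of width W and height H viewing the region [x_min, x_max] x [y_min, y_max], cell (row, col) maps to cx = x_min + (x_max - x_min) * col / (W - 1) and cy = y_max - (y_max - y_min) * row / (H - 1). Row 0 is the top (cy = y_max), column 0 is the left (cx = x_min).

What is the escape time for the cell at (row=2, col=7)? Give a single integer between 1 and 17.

z_0 = 0 + 0i, c = 0.5600 + 0.5791i
Iter 1: z = 0.5600 + 0.5791i, |z|^2 = 0.6489
Iter 2: z = 0.5383 + 1.2277i, |z|^2 = 1.7969
Iter 3: z = -0.6575 + 1.9007i, |z|^2 = 4.0449
Escaped at iteration 3

Answer: 3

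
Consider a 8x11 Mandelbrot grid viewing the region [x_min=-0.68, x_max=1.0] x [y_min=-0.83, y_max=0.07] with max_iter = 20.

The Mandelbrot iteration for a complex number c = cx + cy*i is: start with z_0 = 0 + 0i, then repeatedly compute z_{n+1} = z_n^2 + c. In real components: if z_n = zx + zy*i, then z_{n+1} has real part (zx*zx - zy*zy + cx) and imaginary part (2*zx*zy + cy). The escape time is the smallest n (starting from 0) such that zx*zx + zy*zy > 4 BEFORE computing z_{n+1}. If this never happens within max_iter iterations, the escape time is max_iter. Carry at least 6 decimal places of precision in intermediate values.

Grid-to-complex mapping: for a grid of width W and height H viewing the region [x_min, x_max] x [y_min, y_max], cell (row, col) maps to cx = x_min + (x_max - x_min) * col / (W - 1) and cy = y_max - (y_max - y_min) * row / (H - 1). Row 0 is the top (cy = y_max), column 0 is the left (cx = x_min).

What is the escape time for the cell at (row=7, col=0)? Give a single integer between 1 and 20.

z_0 = 0 + 0i, c = -0.6800 + -0.5600i
Iter 1: z = -0.6800 + -0.5600i, |z|^2 = 0.7760
Iter 2: z = -0.5312 + 0.2016i, |z|^2 = 0.3228
Iter 3: z = -0.4385 + -0.7742i, |z|^2 = 0.7916
Iter 4: z = -1.0871 + 0.1189i, |z|^2 = 1.1959
Iter 5: z = 0.4876 + -0.8185i, |z|^2 = 0.9078
Iter 6: z = -1.1122 + -1.3583i, |z|^2 = 3.0820
Iter 7: z = -1.2880 + 2.4614i, |z|^2 = 7.7174
Escaped at iteration 7

Answer: 7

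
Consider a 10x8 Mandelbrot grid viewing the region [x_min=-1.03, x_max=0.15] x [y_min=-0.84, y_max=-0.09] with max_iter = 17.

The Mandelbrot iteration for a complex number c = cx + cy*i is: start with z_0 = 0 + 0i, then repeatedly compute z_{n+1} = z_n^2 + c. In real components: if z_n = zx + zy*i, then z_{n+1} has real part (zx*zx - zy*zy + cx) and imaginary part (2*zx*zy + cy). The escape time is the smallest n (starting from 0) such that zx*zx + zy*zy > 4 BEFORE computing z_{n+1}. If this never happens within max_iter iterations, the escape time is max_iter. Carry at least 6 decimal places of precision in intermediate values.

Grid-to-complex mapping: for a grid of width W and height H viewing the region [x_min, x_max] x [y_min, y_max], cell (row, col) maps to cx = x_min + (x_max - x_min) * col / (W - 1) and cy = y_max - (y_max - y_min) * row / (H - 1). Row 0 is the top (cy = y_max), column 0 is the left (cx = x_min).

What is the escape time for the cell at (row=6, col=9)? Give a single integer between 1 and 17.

z_0 = 0 + 0i, c = 0.1500 + -0.7329i
Iter 1: z = 0.1500 + -0.7329i, |z|^2 = 0.5596
Iter 2: z = -0.3646 + -0.9527i, |z|^2 = 1.0406
Iter 3: z = -0.6247 + -0.0382i, |z|^2 = 0.3918
Iter 4: z = 0.5389 + -0.6852i, |z|^2 = 0.7598
Iter 5: z = -0.0291 + -1.4712i, |z|^2 = 2.1654
Iter 6: z = -2.0137 + -0.6473i, |z|^2 = 4.4741
Escaped at iteration 6

Answer: 6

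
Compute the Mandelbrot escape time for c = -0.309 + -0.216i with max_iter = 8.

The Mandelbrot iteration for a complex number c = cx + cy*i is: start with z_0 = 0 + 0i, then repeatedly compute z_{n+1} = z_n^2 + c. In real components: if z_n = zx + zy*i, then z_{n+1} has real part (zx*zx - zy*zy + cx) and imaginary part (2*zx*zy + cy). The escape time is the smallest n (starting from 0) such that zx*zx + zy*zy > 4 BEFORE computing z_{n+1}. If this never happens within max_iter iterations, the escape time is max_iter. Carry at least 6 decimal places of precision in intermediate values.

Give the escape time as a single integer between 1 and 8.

Answer: 8

Derivation:
z_0 = 0 + 0i, c = -0.3090 + -0.2160i
Iter 1: z = -0.3090 + -0.2160i, |z|^2 = 0.1421
Iter 2: z = -0.2602 + -0.0825i, |z|^2 = 0.0745
Iter 3: z = -0.2481 + -0.1731i, |z|^2 = 0.0915
Iter 4: z = -0.2774 + -0.1301i, |z|^2 = 0.0939
Iter 5: z = -0.2490 + -0.1438i, |z|^2 = 0.0827
Iter 6: z = -0.2677 + -0.1444i, |z|^2 = 0.0925
Iter 7: z = -0.2582 + -0.1387i, |z|^2 = 0.0859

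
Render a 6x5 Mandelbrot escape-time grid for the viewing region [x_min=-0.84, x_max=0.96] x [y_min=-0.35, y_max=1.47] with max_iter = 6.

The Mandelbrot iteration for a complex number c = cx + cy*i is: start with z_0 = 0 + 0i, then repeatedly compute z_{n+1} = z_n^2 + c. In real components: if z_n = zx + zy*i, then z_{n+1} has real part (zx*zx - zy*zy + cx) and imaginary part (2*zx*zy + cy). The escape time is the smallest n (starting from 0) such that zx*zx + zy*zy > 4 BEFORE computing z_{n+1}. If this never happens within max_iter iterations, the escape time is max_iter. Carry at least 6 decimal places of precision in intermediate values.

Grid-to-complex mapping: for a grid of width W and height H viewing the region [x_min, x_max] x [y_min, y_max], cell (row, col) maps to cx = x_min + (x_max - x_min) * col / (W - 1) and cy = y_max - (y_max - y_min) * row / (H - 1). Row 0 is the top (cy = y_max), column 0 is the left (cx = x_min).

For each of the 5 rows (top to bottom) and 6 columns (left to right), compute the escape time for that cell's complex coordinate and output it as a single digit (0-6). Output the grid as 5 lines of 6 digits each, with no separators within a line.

Answer: 222222
346422
566632
666643
666642

Derivation:
(row=0, col=0): c = -0.8400 + 1.4700i → escape time 2
(row=0, col=1): c = -0.4800 + 1.4700i → escape time 2
(row=0, col=2): c = -0.1200 + 1.4700i → escape time 2
(row=0, col=3): c = 0.2400 + 1.4700i → escape time 2
(row=0, col=4): c = 0.6000 + 1.4700i → escape time 2
(row=0, col=5): c = 0.9600 + 1.4700i → escape time 2
(row=1, col=0): c = -0.8400 + 1.0150i → escape time 3
(row=1, col=1): c = -0.4800 + 1.0150i → escape time 4
(row=1, col=2): c = -0.1200 + 1.0150i → escape time 6
(row=1, col=3): c = 0.2400 + 1.0150i → escape time 4
(row=1, col=4): c = 0.6000 + 1.0150i → escape time 2
(row=1, col=5): c = 0.9600 + 1.0150i → escape time 2
(row=2, col=0): c = -0.8400 + 0.5600i → escape time 5
(row=2, col=1): c = -0.4800 + 0.5600i → escape time 6
(row=2, col=2): c = -0.1200 + 0.5600i → escape time 6
(row=2, col=3): c = 0.2400 + 0.5600i → escape time 6
(row=2, col=4): c = 0.6000 + 0.5600i → escape time 3
(row=2, col=5): c = 0.9600 + 0.5600i → escape time 2
(row=3, col=0): c = -0.8400 + 0.1050i → escape time 6
(row=3, col=1): c = -0.4800 + 0.1050i → escape time 6
(row=3, col=2): c = -0.1200 + 0.1050i → escape time 6
(row=3, col=3): c = 0.2400 + 0.1050i → escape time 6
(row=3, col=4): c = 0.6000 + 0.1050i → escape time 4
(row=3, col=5): c = 0.9600 + 0.1050i → escape time 3
(row=4, col=0): c = -0.8400 + -0.3500i → escape time 6
(row=4, col=1): c = -0.4800 + -0.3500i → escape time 6
(row=4, col=2): c = -0.1200 + -0.3500i → escape time 6
(row=4, col=3): c = 0.2400 + -0.3500i → escape time 6
(row=4, col=4): c = 0.6000 + -0.3500i → escape time 4
(row=4, col=5): c = 0.9600 + -0.3500i → escape time 2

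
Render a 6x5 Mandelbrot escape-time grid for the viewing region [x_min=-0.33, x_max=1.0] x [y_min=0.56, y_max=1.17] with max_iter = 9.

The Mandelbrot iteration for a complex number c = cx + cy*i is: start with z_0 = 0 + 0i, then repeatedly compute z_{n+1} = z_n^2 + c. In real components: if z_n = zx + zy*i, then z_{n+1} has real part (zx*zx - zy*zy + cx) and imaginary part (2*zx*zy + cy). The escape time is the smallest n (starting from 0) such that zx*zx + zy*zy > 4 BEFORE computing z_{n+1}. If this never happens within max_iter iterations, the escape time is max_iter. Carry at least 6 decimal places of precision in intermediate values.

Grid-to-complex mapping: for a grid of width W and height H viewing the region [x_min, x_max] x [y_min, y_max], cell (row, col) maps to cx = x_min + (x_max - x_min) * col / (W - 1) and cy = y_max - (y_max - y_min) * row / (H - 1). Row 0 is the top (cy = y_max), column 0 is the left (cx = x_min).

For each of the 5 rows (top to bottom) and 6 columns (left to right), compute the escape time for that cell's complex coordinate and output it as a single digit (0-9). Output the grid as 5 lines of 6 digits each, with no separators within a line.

(row=0, col=0): c = -0.3300 + 1.1700i → escape time 3
(row=0, col=1): c = -0.0640 + 1.1700i → escape time 4
(row=0, col=2): c = 0.2020 + 1.1700i → escape time 3
(row=0, col=3): c = 0.4680 + 1.1700i → escape time 2
(row=0, col=4): c = 0.7340 + 1.1700i → escape time 2
(row=0, col=5): c = 1.0000 + 1.1700i → escape time 2
(row=1, col=0): c = -0.3300 + 1.0175i → escape time 5
(row=1, col=1): c = -0.0640 + 1.0175i → escape time 7
(row=1, col=2): c = 0.2020 + 1.0175i → escape time 4
(row=1, col=3): c = 0.4680 + 1.0175i → escape time 2
(row=1, col=4): c = 0.7340 + 1.0175i → escape time 2
(row=1, col=5): c = 1.0000 + 1.0175i → escape time 2
(row=2, col=0): c = -0.3300 + 0.8650i → escape time 6
(row=2, col=1): c = -0.0640 + 0.8650i → escape time 9
(row=2, col=2): c = 0.2020 + 0.8650i → escape time 5
(row=2, col=3): c = 0.4680 + 0.8650i → escape time 3
(row=2, col=4): c = 0.7340 + 0.8650i → escape time 2
(row=2, col=5): c = 1.0000 + 0.8650i → escape time 2
(row=3, col=0): c = -0.3300 + 0.7125i → escape time 9
(row=3, col=1): c = -0.0640 + 0.7125i → escape time 9
(row=3, col=2): c = 0.2020 + 0.7125i → escape time 6
(row=3, col=3): c = 0.4680 + 0.7125i → escape time 4
(row=3, col=4): c = 0.7340 + 0.7125i → escape time 3
(row=3, col=5): c = 1.0000 + 0.7125i → escape time 2
(row=4, col=0): c = -0.3300 + 0.5600i → escape time 9
(row=4, col=1): c = -0.0640 + 0.5600i → escape time 9
(row=4, col=2): c = 0.2020 + 0.5600i → escape time 9
(row=4, col=3): c = 0.4680 + 0.5600i → escape time 5
(row=4, col=4): c = 0.7340 + 0.5600i → escape time 3
(row=4, col=5): c = 1.0000 + 0.5600i → escape time 2

Answer: 343222
574222
695322
996432
999532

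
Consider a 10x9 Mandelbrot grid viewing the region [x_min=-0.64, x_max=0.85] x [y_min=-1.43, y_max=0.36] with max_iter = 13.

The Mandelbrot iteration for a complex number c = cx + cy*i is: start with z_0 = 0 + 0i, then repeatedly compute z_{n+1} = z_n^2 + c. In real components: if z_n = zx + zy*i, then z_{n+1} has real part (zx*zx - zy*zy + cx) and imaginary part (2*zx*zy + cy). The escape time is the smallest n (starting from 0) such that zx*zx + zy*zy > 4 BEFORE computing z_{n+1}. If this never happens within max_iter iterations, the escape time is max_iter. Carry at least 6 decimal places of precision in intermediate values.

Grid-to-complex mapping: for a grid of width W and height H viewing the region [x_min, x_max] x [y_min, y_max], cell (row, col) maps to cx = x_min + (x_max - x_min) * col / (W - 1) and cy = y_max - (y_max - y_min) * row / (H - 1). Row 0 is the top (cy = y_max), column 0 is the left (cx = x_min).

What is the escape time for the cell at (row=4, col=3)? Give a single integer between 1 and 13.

Answer: 13

Derivation:
z_0 = 0 + 0i, c = -0.1433 + -0.5350i
Iter 1: z = -0.1433 + -0.5350i, |z|^2 = 0.3068
Iter 2: z = -0.4090 + -0.3816i, |z|^2 = 0.3129
Iter 3: z = -0.1217 + -0.2228i, |z|^2 = 0.0645
Iter 4: z = -0.1782 + -0.4808i, |z|^2 = 0.2629
Iter 5: z = -0.3427 + -0.3637i, |z|^2 = 0.2497
Iter 6: z = -0.1581 + -0.2857i, |z|^2 = 0.1066
Iter 7: z = -0.2000 + -0.4446i, |z|^2 = 0.2377
Iter 8: z = -0.3011 + -0.3572i, |z|^2 = 0.2182
Iter 9: z = -0.1803 + -0.3199i, |z|^2 = 0.1349
Iter 10: z = -0.2132 + -0.4196i, |z|^2 = 0.2216
Iter 11: z = -0.2740 + -0.3561i, |z|^2 = 0.2019
Iter 12: z = -0.1951 + -0.3399i, |z|^2 = 0.1536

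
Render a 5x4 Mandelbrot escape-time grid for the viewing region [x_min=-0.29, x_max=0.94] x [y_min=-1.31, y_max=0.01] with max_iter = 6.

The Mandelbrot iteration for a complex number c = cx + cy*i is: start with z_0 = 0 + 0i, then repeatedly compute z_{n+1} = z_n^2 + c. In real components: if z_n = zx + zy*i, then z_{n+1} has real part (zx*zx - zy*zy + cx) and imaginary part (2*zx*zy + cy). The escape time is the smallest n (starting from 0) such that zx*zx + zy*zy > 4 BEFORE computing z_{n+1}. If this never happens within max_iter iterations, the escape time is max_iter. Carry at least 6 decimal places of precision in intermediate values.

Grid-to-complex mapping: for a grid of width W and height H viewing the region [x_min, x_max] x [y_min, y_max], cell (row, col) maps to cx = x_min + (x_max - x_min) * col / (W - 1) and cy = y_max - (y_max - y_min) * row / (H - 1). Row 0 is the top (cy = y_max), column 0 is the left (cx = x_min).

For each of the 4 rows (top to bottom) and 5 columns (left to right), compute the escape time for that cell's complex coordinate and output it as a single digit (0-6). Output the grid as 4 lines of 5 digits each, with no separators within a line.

(row=0, col=0): c = -0.2900 + 0.0100i → escape time 6
(row=0, col=1): c = 0.0175 + 0.0100i → escape time 6
(row=0, col=2): c = 0.3250 + 0.0100i → escape time 6
(row=0, col=3): c = 0.6325 + 0.0100i → escape time 4
(row=0, col=4): c = 0.9400 + 0.0100i → escape time 3
(row=1, col=0): c = -0.2900 + -0.4300i → escape time 6
(row=1, col=1): c = 0.0175 + -0.4300i → escape time 6
(row=1, col=2): c = 0.3250 + -0.4300i → escape time 6
(row=1, col=3): c = 0.6325 + -0.4300i → escape time 3
(row=1, col=4): c = 0.9400 + -0.4300i → escape time 2
(row=2, col=0): c = -0.2900 + -0.8700i → escape time 6
(row=2, col=1): c = 0.0175 + -0.8700i → escape time 6
(row=2, col=2): c = 0.3250 + -0.8700i → escape time 4
(row=2, col=3): c = 0.6325 + -0.8700i → escape time 3
(row=2, col=4): c = 0.9400 + -0.8700i → escape time 2
(row=3, col=0): c = -0.2900 + -1.3100i → escape time 3
(row=3, col=1): c = 0.0175 + -1.3100i → escape time 2
(row=3, col=2): c = 0.3250 + -1.3100i → escape time 2
(row=3, col=3): c = 0.6325 + -1.3100i → escape time 2
(row=3, col=4): c = 0.9400 + -1.3100i → escape time 2

Answer: 66643
66632
66432
32222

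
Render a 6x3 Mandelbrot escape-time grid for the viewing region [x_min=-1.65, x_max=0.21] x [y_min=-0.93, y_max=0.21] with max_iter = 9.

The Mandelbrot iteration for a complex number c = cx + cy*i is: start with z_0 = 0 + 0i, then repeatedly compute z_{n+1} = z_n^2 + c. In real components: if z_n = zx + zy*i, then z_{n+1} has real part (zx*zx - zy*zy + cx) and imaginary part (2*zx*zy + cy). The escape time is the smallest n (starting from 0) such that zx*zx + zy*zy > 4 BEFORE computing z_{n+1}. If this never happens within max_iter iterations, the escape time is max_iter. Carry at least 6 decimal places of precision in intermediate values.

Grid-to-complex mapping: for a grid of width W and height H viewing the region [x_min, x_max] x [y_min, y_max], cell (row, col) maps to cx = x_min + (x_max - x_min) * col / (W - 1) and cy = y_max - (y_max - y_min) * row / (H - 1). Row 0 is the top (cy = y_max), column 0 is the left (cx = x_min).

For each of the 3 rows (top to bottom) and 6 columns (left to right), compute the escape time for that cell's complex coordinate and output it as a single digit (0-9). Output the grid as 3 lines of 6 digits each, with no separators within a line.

Answer: 499999
497999
233494

Derivation:
(row=0, col=0): c = -1.6500 + 0.2100i → escape time 4
(row=0, col=1): c = -1.2780 + 0.2100i → escape time 9
(row=0, col=2): c = -0.9060 + 0.2100i → escape time 9
(row=0, col=3): c = -0.5340 + 0.2100i → escape time 9
(row=0, col=4): c = -0.1620 + 0.2100i → escape time 9
(row=0, col=5): c = 0.2100 + 0.2100i → escape time 9
(row=1, col=0): c = -1.6500 + -0.3600i → escape time 4
(row=1, col=1): c = -1.2780 + -0.3600i → escape time 9
(row=1, col=2): c = -0.9060 + -0.3600i → escape time 7
(row=1, col=3): c = -0.5340 + -0.3600i → escape time 9
(row=1, col=4): c = -0.1620 + -0.3600i → escape time 9
(row=1, col=5): c = 0.2100 + -0.3600i → escape time 9
(row=2, col=0): c = -1.6500 + -0.9300i → escape time 2
(row=2, col=1): c = -1.2780 + -0.9300i → escape time 3
(row=2, col=2): c = -0.9060 + -0.9300i → escape time 3
(row=2, col=3): c = -0.5340 + -0.9300i → escape time 4
(row=2, col=4): c = -0.1620 + -0.9300i → escape time 9
(row=2, col=5): c = 0.2100 + -0.9300i → escape time 4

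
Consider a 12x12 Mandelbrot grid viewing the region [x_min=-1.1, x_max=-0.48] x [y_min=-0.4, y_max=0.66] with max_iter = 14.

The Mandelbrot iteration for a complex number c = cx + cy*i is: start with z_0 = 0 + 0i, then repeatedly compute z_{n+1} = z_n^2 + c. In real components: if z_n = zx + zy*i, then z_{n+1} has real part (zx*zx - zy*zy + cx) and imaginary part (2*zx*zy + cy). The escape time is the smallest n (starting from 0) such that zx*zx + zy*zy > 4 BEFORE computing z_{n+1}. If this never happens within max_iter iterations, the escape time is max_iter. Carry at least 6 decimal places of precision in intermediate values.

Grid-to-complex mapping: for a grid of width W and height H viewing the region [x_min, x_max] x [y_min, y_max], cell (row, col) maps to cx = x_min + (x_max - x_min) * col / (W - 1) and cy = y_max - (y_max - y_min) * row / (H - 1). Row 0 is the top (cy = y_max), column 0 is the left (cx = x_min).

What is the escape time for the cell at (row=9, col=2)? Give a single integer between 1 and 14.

Answer: 14

Derivation:
z_0 = 0 + 0i, c = -0.9873 + -0.2073i
Iter 1: z = -0.9873 + -0.2073i, |z|^2 = 1.0177
Iter 2: z = -0.0555 + 0.2020i, |z|^2 = 0.0439
Iter 3: z = -1.0250 + -0.2297i, |z|^2 = 1.1034
Iter 4: z = 0.0106 + 0.2636i, |z|^2 = 0.0696
Iter 5: z = -1.0567 + -0.2017i, |z|^2 = 1.1572
Iter 6: z = 0.0886 + 0.2190i, |z|^2 = 0.0558
Iter 7: z = -1.0274 + -0.1685i, |z|^2 = 1.0839
Iter 8: z = 0.0399 + 0.1389i, |z|^2 = 0.0209
Iter 9: z = -1.0050 + -0.1962i, |z|^2 = 1.0485
Iter 10: z = -0.0158 + 0.1871i, |z|^2 = 0.0352
Iter 11: z = -1.0220 + -0.2132i, |z|^2 = 1.0900
Iter 12: z = 0.0118 + 0.2285i, |z|^2 = 0.0523
Iter 13: z = -1.0393 + -0.2019i, |z|^2 = 1.1210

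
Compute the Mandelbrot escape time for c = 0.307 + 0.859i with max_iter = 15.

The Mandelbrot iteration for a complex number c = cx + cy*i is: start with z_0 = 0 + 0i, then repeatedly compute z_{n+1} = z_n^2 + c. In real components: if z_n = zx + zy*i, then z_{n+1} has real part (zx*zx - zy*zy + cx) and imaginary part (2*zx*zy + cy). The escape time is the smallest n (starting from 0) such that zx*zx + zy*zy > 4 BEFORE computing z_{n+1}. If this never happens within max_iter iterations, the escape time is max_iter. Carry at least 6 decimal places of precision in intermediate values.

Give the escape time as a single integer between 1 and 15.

z_0 = 0 + 0i, c = 0.3070 + 0.8590i
Iter 1: z = 0.3070 + 0.8590i, |z|^2 = 0.8321
Iter 2: z = -0.3366 + 1.3864i, |z|^2 = 2.0355
Iter 3: z = -1.5019 + -0.0744i, |z|^2 = 2.2611
Iter 4: z = 2.5570 + 1.0826i, |z|^2 = 7.7104
Escaped at iteration 4

Answer: 4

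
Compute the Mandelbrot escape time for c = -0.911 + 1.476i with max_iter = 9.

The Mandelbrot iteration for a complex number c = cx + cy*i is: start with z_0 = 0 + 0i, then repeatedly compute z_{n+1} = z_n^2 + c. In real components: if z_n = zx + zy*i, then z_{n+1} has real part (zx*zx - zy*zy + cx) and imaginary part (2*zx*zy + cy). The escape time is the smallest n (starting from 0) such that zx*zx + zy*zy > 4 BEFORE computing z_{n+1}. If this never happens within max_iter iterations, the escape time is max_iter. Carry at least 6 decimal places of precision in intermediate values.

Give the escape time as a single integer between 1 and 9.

z_0 = 0 + 0i, c = -0.9110 + 1.4760i
Iter 1: z = -0.9110 + 1.4760i, |z|^2 = 3.0085
Iter 2: z = -2.2597 + -1.2133i, |z|^2 = 6.5781
Escaped at iteration 2

Answer: 2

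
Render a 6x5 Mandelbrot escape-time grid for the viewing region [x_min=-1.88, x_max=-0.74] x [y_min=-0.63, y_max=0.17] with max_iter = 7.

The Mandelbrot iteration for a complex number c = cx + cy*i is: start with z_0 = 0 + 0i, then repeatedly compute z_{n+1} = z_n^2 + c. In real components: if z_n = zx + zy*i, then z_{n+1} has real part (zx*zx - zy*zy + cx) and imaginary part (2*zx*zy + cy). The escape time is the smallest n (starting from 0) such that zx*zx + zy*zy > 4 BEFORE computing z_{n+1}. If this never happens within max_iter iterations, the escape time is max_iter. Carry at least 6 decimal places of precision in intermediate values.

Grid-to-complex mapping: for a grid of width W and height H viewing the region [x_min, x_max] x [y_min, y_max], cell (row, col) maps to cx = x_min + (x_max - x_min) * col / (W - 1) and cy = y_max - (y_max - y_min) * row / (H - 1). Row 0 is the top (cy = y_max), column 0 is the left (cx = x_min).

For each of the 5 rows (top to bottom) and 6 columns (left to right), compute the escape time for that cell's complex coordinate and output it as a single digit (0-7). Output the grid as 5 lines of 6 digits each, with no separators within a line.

(row=0, col=0): c = -1.8800 + 0.1700i → escape time 4
(row=0, col=1): c = -1.6520 + 0.1700i → escape time 5
(row=0, col=2): c = -1.4240 + 0.1700i → escape time 7
(row=0, col=3): c = -1.1960 + 0.1700i → escape time 7
(row=0, col=4): c = -0.9680 + 0.1700i → escape time 7
(row=0, col=5): c = -0.7400 + 0.1700i → escape time 7
(row=1, col=0): c = -1.8800 + -0.0300i → escape time 6
(row=1, col=1): c = -1.6520 + -0.0300i → escape time 7
(row=1, col=2): c = -1.4240 + -0.0300i → escape time 7
(row=1, col=3): c = -1.1960 + -0.0300i → escape time 7
(row=1, col=4): c = -0.9680 + -0.0300i → escape time 7
(row=1, col=5): c = -0.7400 + -0.0300i → escape time 7
(row=2, col=0): c = -1.8800 + -0.2300i → escape time 4
(row=2, col=1): c = -1.6520 + -0.2300i → escape time 4
(row=2, col=2): c = -1.4240 + -0.2300i → escape time 5
(row=2, col=3): c = -1.1960 + -0.2300i → escape time 7
(row=2, col=4): c = -0.9680 + -0.2300i → escape time 7
(row=2, col=5): c = -0.7400 + -0.2300i → escape time 7
(row=3, col=0): c = -1.8800 + -0.4300i → escape time 3
(row=3, col=1): c = -1.6520 + -0.4300i → escape time 3
(row=3, col=2): c = -1.4240 + -0.4300i → escape time 4
(row=3, col=3): c = -1.1960 + -0.4300i → escape time 6
(row=3, col=4): c = -0.9680 + -0.4300i → escape time 6
(row=3, col=5): c = -0.7400 + -0.4300i → escape time 7
(row=4, col=0): c = -1.8800 + -0.6300i → escape time 2
(row=4, col=1): c = -1.6520 + -0.6300i → escape time 3
(row=4, col=2): c = -1.4240 + -0.6300i → escape time 3
(row=4, col=3): c = -1.1960 + -0.6300i → escape time 3
(row=4, col=4): c = -0.9680 + -0.6300i → escape time 4
(row=4, col=5): c = -0.7400 + -0.6300i → escape time 5

Answer: 457777
677777
445777
334667
233345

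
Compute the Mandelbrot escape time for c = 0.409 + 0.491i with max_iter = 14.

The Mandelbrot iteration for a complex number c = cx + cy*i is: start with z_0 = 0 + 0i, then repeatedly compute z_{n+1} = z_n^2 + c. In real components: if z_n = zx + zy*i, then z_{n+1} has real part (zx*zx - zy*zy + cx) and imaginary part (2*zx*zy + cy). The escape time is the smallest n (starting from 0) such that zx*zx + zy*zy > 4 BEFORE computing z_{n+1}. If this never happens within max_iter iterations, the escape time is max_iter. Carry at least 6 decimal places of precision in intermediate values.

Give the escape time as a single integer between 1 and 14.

z_0 = 0 + 0i, c = 0.4090 + 0.4910i
Iter 1: z = 0.4090 + 0.4910i, |z|^2 = 0.4084
Iter 2: z = 0.3352 + 0.8926i, |z|^2 = 0.9092
Iter 3: z = -0.2754 + 1.0894i, |z|^2 = 1.2627
Iter 4: z = -0.7020 + -0.1091i, |z|^2 = 0.5047
Iter 5: z = 0.8899 + 0.6442i, |z|^2 = 1.2069
Iter 6: z = 0.7858 + 1.6376i, |z|^2 = 3.2991
Iter 7: z = -1.6551 + 3.0646i, |z|^2 = 12.1312
Escaped at iteration 7

Answer: 7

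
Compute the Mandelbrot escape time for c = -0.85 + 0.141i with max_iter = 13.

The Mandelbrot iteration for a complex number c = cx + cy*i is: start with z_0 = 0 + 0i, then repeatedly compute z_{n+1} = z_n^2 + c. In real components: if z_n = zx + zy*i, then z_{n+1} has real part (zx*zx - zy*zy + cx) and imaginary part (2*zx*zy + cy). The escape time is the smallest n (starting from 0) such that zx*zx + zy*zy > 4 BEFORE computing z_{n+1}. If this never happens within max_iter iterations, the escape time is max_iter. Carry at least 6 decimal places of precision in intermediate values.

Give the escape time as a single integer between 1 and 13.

Answer: 13

Derivation:
z_0 = 0 + 0i, c = -0.8500 + 0.1410i
Iter 1: z = -0.8500 + 0.1410i, |z|^2 = 0.7424
Iter 2: z = -0.1474 + -0.0987i, |z|^2 = 0.0315
Iter 3: z = -0.8380 + 0.1701i, |z|^2 = 0.7312
Iter 4: z = -0.1767 + -0.1441i, |z|^2 = 0.0520
Iter 5: z = -0.8396 + 0.1919i, |z|^2 = 0.7417
Iter 6: z = -0.1820 + -0.1812i, |z|^2 = 0.0660
Iter 7: z = -0.8497 + 0.2070i, |z|^2 = 0.7649
Iter 8: z = -0.1708 + -0.2107i, |z|^2 = 0.0736
Iter 9: z = -0.8652 + 0.2130i, |z|^2 = 0.7940
Iter 10: z = -0.1467 + -0.2276i, |z|^2 = 0.0733
Iter 11: z = -0.8802 + 0.2078i, |z|^2 = 0.8180
Iter 12: z = -0.1183 + -0.2248i, |z|^2 = 0.0645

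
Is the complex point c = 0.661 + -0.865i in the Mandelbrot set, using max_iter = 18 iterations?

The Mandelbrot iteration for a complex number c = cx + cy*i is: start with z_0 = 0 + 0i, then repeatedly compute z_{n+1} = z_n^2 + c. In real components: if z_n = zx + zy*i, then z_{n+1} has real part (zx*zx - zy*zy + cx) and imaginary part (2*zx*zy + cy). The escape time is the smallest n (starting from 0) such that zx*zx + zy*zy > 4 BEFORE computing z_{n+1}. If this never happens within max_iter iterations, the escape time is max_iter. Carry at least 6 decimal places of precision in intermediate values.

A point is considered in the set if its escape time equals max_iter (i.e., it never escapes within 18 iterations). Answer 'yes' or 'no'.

z_0 = 0 + 0i, c = 0.6610 + -0.8650i
Iter 1: z = 0.6610 + -0.8650i, |z|^2 = 1.1851
Iter 2: z = 0.3497 + -2.0085i, |z|^2 = 4.1565
Escaped at iteration 2

Answer: no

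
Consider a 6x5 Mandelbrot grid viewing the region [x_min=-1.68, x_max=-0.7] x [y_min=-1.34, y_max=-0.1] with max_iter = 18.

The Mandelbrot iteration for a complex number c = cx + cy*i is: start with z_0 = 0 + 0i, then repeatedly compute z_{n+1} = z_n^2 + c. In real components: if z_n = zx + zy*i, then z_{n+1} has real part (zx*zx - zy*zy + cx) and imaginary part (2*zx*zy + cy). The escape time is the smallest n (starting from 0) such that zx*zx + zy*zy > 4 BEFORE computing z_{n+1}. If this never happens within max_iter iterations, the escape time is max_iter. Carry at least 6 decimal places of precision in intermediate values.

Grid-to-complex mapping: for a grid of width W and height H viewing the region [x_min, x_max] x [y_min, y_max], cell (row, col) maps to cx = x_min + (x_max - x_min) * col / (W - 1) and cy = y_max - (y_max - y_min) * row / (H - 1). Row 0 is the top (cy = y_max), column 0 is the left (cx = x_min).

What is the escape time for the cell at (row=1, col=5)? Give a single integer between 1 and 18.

z_0 = 0 + 0i, c = -0.7000 + -0.4100i
Iter 1: z = -0.7000 + -0.4100i, |z|^2 = 0.6581
Iter 2: z = -0.3781 + 0.1640i, |z|^2 = 0.1699
Iter 3: z = -0.5839 + -0.5340i, |z|^2 = 0.6262
Iter 4: z = -0.6442 + 0.2137i, |z|^2 = 0.4606
Iter 5: z = -0.3307 + -0.6853i, |z|^2 = 0.5790
Iter 6: z = -1.0603 + 0.0432i, |z|^2 = 1.1260
Iter 7: z = 0.4223 + -0.5016i, |z|^2 = 0.4300
Iter 8: z = -0.7733 + -0.8337i, |z|^2 = 1.2929
Iter 9: z = -0.7970 + 0.8793i, |z|^2 = 1.4084
Iter 10: z = -0.8379 + -1.8117i, |z|^2 = 3.9842
Iter 11: z = -3.2801 + 2.6260i, |z|^2 = 17.6549
Escaped at iteration 11

Answer: 11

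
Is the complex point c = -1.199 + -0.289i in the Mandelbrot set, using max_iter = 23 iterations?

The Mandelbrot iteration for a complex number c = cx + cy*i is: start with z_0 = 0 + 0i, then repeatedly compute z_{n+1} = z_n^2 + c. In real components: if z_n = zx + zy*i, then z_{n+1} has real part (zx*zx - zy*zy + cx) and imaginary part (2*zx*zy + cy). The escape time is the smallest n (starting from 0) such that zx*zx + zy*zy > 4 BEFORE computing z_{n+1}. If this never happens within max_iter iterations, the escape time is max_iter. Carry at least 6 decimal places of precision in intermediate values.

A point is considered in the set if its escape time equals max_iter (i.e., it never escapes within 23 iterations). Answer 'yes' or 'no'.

z_0 = 0 + 0i, c = -1.1990 + -0.2890i
Iter 1: z = -1.1990 + -0.2890i, |z|^2 = 1.5211
Iter 2: z = 0.1551 + 0.4040i, |z|^2 = 0.1873
Iter 3: z = -1.3382 + -0.1637i, |z|^2 = 1.8175
Iter 4: z = 0.5649 + 0.1491i, |z|^2 = 0.3414
Iter 5: z = -0.9021 + -0.1205i, |z|^2 = 0.8283
Iter 6: z = -0.3998 + -0.0715i, |z|^2 = 0.1650
Iter 7: z = -1.0443 + -0.2318i, |z|^2 = 1.1442
Iter 8: z = -0.1622 + 0.1951i, |z|^2 = 0.0644
Iter 9: z = -1.2108 + -0.3523i, |z|^2 = 1.5901
Iter 10: z = 0.1428 + 0.5641i, |z|^2 = 0.3387
Iter 11: z = -1.4969 + -0.1279i, |z|^2 = 2.2570
Iter 12: z = 1.0253 + 0.0938i, |z|^2 = 1.0600
Iter 13: z = -0.1566 + -0.0967i, |z|^2 = 0.0339
Iter 14: z = -1.1838 + -0.2587i, |z|^2 = 1.4684
Iter 15: z = 0.1355 + 0.3235i, |z|^2 = 0.1230
Iter 16: z = -1.2853 + -0.2013i, |z|^2 = 1.6925
Iter 17: z = 0.4125 + 0.2285i, |z|^2 = 0.2223
Iter 18: z = -1.0811 + -0.1005i, |z|^2 = 1.1789
Iter 19: z = -0.0403 + -0.0717i, |z|^2 = 0.0068
Iter 20: z = -1.2025 + -0.2832i, |z|^2 = 1.5263
Iter 21: z = 0.1668 + 0.3921i, |z|^2 = 0.1816
Iter 22: z = -1.3249 + -0.1582i, |z|^2 = 1.7805
Did not escape in 23 iterations → in set

Answer: yes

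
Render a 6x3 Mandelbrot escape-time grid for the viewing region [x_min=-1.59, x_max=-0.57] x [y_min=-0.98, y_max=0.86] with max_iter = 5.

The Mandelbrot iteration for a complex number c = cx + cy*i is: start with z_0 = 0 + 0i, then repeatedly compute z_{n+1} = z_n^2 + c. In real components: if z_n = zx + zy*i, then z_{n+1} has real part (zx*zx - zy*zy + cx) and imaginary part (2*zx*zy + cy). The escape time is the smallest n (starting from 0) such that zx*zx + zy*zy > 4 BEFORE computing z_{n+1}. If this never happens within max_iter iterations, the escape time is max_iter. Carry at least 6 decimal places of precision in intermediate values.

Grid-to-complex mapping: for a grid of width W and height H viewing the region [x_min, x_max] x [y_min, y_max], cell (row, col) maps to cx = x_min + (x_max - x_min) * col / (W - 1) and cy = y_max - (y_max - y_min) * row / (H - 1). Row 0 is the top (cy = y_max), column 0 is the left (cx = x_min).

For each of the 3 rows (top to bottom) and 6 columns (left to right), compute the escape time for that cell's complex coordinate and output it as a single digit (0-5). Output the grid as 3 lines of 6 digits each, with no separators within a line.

(row=0, col=0): c = -1.5900 + 0.8600i → escape time 3
(row=0, col=1): c = -1.3860 + 0.8600i → escape time 3
(row=0, col=2): c = -1.1820 + 0.8600i → escape time 3
(row=0, col=3): c = -0.9780 + 0.8600i → escape time 3
(row=0, col=4): c = -0.7740 + 0.8600i → escape time 4
(row=0, col=5): c = -0.5700 + 0.8600i → escape time 4
(row=1, col=0): c = -1.5900 + -0.0600i → escape time 5
(row=1, col=1): c = -1.3860 + -0.0600i → escape time 5
(row=1, col=2): c = -1.1820 + -0.0600i → escape time 5
(row=1, col=3): c = -0.9780 + -0.0600i → escape time 5
(row=1, col=4): c = -0.7740 + -0.0600i → escape time 5
(row=1, col=5): c = -0.5700 + -0.0600i → escape time 5
(row=2, col=0): c = -1.5900 + -0.9800i → escape time 2
(row=2, col=1): c = -1.3860 + -0.9800i → escape time 3
(row=2, col=2): c = -1.1820 + -0.9800i → escape time 3
(row=2, col=3): c = -0.9780 + -0.9800i → escape time 3
(row=2, col=4): c = -0.7740 + -0.9800i → escape time 3
(row=2, col=5): c = -0.5700 + -0.9800i → escape time 4

Answer: 333344
555555
233334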